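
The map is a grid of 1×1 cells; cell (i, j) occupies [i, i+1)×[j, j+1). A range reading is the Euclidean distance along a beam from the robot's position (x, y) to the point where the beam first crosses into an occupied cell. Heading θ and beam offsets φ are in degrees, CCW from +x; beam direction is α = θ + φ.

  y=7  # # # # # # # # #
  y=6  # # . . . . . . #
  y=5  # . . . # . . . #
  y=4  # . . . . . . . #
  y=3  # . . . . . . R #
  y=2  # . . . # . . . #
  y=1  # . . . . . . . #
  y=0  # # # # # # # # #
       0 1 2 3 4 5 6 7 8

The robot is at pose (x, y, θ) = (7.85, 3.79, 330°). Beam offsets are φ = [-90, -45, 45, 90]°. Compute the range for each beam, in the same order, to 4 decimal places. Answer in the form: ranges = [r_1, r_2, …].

ranges = [3.2216, 0.5796, 0.1553, 0.3000]

beam 1: φ=-90°, α=240°
  direction (-0.5000, -0.8660); cell (7,3); t to first gridline: x 1.7000, y 0.9122 (then +2.0000 / +1.1547)
    (7,2) via y @ 0.9122
    (6,2) via x @ 1.7000
    (6,1) via y @ 2.0669
    (6,0) via y @ 3.2216  # hit
  → r_1 = 3.2216
beam 2: φ=-45°, α=285°
  direction (0.2588, -0.9659); cell (7,3); t to first gridline: x 0.5796, y 0.8179 (then +3.8637 / +1.0353)
    (8,3) via x @ 0.5796  # hit
  → r_2 = 0.5796
beam 3: φ=45°, α=15°
  direction (0.9659, 0.2588); cell (7,3); t to first gridline: x 0.1553, y 0.8114 (then +1.0353 / +3.8637)
    (8,3) via x @ 0.1553  # hit
  → r_3 = 0.1553
beam 4: φ=90°, α=60°
  direction (0.5000, 0.8660); cell (7,3); t to first gridline: x 0.3000, y 0.2425 (then +2.0000 / +1.1547)
    (7,4) via y @ 0.2425
    (8,4) via x @ 0.3000  # hit
  → r_4 = 0.3000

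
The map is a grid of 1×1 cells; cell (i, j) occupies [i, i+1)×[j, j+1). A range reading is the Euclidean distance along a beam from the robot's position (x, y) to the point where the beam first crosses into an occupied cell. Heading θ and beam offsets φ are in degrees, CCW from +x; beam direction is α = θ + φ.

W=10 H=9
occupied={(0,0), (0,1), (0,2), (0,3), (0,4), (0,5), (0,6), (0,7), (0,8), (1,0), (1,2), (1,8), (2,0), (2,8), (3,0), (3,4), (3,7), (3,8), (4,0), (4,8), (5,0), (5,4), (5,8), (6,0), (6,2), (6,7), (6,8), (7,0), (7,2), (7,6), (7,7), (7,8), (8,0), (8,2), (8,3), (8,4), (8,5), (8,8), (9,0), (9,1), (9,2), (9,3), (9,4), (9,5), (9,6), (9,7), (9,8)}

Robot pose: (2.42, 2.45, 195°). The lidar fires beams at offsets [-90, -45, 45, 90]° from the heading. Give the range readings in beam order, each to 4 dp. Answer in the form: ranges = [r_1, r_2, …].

ranges = [5.4865, 0.4850, 1.6743, 1.5012]

beam 1: φ=-90°, α=105°
  cosα=-0.2588 sinα=0.9659 | (2,2) | tMaxX 1.6228 tMaxY 0.5694 | tΔX 3.8637 tΔY 1.0353
    t=0.5694 [y] (2,3)
    t=1.6047 [y] (2,4)
    t=1.6228 [x] (1,4)
    t=2.6400 [y] (1,5)
    t=3.6752 [y] (1,6)
    t=4.7105 [y] (1,7)
    t=5.4865 [x] (0,7) — stop
  → r_1 = 5.4865
beam 2: φ=-45°, α=150°
  cosα=-0.8660 sinα=0.5000 | (2,2) | tMaxX 0.4850 tMaxY 1.1000 | tΔX 1.1547 tΔY 2.0000
    t=0.4850 [x] (1,2) — stop
  → r_2 = 0.4850
beam 3: φ=45°, α=240°
  cosα=-0.5000 sinα=-0.8660 | (2,2) | tMaxX 0.8400 tMaxY 0.5196 | tΔX 2.0000 tΔY 1.1547
    t=0.5196 [y] (2,1)
    t=0.8400 [x] (1,1)
    t=1.6743 [y] (1,0) — stop
  → r_3 = 1.6743
beam 4: φ=90°, α=285°
  cosα=0.2588 sinα=-0.9659 | (2,2) | tMaxX 2.2409 tMaxY 0.4659 | tΔX 3.8637 tΔY 1.0353
    t=0.4659 [y] (2,1)
    t=1.5012 [y] (2,0) — stop
  → r_4 = 1.5012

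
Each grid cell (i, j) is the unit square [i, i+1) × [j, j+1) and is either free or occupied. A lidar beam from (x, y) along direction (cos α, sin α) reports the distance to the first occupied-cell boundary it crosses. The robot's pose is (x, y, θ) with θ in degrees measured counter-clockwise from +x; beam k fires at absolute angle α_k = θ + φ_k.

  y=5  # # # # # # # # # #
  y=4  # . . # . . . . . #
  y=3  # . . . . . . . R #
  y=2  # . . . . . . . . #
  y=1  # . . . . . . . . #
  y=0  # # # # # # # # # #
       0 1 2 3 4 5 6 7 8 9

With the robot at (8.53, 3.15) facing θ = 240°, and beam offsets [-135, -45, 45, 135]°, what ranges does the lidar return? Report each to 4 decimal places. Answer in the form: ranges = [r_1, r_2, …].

ranges = [1.9153, 7.7956, 1.8159, 0.4866]

beam 1: φ=-135°, α=105°
  cosα=-0.2588 sinα=0.9659 | (8,3) | tMaxX 2.0478 tMaxY 0.8800 | tΔX 3.8637 tΔY 1.0353
    t=0.8800 [y] (8,4)
    t=1.9153 [y] (8,5) — stop
  → r_1 = 1.9153
beam 2: φ=-45°, α=195°
  cosα=-0.9659 sinα=-0.2588 | (8,3) | tMaxX 0.5487 tMaxY 0.5796 | tΔX 1.0353 tΔY 3.8637
    t=0.5487 [x] (7,3)
    t=0.5796 [y] (7,2)
    t=1.5840 [x] (6,2)
    t=2.6192 [x] (5,2)
    t=3.6545 [x] (4,2)
    t=4.4433 [y] (4,1)
    t=4.6898 [x] (3,1)
    t=5.7251 [x] (2,1)
    t=6.7604 [x] (1,1)
    t=7.7956 [x] (0,1) — stop
  → r_2 = 7.7956
beam 3: φ=45°, α=285°
  cosα=0.2588 sinα=-0.9659 | (8,3) | tMaxX 1.8159 tMaxY 0.1553 | tΔX 3.8637 tΔY 1.0353
    t=0.1553 [y] (8,2)
    t=1.1906 [y] (8,1)
    t=1.8159 [x] (9,1) — stop
  → r_3 = 1.8159
beam 4: φ=135°, α=15°
  cosα=0.9659 sinα=0.2588 | (8,3) | tMaxX 0.4866 tMaxY 3.2841 | tΔX 1.0353 tΔY 3.8637
    t=0.4866 [x] (9,3) — stop
  → r_4 = 0.4866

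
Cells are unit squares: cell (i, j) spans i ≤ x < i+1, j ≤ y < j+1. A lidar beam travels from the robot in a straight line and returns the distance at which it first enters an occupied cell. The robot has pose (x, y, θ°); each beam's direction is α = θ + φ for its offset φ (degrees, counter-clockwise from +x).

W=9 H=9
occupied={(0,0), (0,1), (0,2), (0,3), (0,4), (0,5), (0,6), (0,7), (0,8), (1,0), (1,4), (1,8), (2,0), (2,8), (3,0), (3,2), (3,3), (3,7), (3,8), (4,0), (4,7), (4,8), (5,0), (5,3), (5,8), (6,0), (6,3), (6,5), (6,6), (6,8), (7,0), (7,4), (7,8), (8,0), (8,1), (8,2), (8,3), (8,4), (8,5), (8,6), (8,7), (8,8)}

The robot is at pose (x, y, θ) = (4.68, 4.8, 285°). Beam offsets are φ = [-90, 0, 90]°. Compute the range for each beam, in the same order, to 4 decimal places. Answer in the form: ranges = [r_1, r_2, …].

ranges = [2.7745, 1.2364, 1.3666]

beam 1: φ=-90°, α=195°
  d=(-0.9659,-0.2588)  start (4,4)  tX=0.7040 tY=3.0910  stride 1/|dx|=1.0353 1/|dy|=3.8637
    cross x-line → (3,4), t=0.7040
    cross x-line → (2,4), t=1.7393
    cross x-line → (1,4), t=2.7745 (wall)
  → r_1 = 2.7745
beam 2: φ=0°, α=285°
  d=(0.2588,-0.9659)  start (4,4)  tX=1.2364 tY=0.8282  stride 1/|dx|=3.8637 1/|dy|=1.0353
    cross y-line → (4,3), t=0.8282
    cross x-line → (5,3), t=1.2364 (wall)
  → r_2 = 1.2364
beam 3: φ=90°, α=15°
  d=(0.9659,0.2588)  start (4,4)  tX=0.3313 tY=0.7727  stride 1/|dx|=1.0353 1/|dy|=3.8637
    cross x-line → (5,4), t=0.3313
    cross y-line → (5,5), t=0.7727
    cross x-line → (6,5), t=1.3666 (wall)
  → r_3 = 1.3666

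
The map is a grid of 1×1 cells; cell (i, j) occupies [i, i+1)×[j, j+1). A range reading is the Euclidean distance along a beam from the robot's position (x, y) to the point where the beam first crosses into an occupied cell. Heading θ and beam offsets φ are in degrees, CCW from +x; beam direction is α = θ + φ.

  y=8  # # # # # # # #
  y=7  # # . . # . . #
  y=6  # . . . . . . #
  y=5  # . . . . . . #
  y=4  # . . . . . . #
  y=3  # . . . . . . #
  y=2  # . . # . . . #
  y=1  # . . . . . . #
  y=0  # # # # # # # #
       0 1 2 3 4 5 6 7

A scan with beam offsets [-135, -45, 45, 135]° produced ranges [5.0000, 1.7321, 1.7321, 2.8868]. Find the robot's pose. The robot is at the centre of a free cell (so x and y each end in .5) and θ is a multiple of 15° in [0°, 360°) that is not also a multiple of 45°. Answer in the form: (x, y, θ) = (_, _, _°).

The pose lattice has 39·16 = 624 candidates. Test each by forward raycasting.
  (5.5, 3.5, 330°): beam 1 = 1.9319 ≠ 5.0000 ✗
  (2.5, 6.5, 75°): beam 1 = 6.3509 ≠ 5.0000 ✗
  (5.5, 1.5, 120°): beam 1 = 1.5529 ≠ 5.0000 ✗
  (3.5, 7.5, 30°): beam 1 = 6.7293 ≠ 5.0000 ✗
  …
  (2.5, 5.5, 165°): r_1=5.0000, r_2=1.7321, r_3=1.7321, r_4=2.8868 — all match ✓
Only this pose fits every beam.

(x, y, θ) = (2.5, 5.5, 165°)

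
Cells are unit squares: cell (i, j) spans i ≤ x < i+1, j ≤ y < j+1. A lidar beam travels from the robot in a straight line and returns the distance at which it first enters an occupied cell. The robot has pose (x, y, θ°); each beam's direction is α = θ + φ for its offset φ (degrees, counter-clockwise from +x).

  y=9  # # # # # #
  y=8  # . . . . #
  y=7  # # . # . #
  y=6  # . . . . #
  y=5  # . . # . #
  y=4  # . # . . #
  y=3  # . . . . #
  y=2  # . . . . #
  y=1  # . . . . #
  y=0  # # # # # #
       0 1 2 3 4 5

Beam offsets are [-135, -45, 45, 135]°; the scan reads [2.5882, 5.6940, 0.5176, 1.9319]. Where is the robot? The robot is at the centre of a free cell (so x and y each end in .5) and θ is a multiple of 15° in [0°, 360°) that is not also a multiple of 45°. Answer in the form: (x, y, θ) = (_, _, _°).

The pose lattice has 28·16 = 448 candidates. Test each by forward raycasting.
  (4.5, 7.5, 255°): beam 1 = 1.7321 ≠ 2.5882 ✗
  (1.5, 3.5, 30°): beam 1 = 1.9319 ≠ 2.5882 ✗
  (1.5, 1.5, 285°): beam 1 = 0.5774 ≠ 2.5882 ✗
  …
  (4.5, 6.5, 300°): r_1=2.5882, r_2=5.6940, r_3=0.5176, r_4=1.9319 — all match ✓
Unique over the lattice → pose = (4.5, 6.5, 300°).

(x, y, θ) = (4.5, 6.5, 300°)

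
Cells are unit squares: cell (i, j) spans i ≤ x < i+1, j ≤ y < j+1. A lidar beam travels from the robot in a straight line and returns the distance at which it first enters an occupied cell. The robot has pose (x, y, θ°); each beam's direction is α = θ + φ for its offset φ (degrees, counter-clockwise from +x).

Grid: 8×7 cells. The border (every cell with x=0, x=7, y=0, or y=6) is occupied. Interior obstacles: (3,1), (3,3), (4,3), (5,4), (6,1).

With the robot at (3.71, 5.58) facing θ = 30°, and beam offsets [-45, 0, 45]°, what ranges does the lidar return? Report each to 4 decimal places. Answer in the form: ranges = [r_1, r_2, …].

ranges = [2.2409, 0.8400, 0.4348]

beam 1: φ=-45°, α=345°
  d=(0.9659,-0.2588)  start (3,5)  tX=0.3002 tY=2.2409  stride 1/|dx|=1.0353 1/|dy|=3.8637
    cross x-line → (4,5), t=0.3002
    cross x-line → (5,5), t=1.3355
    cross y-line → (5,4), t=2.2409 (wall)
  → r_1 = 2.2409
beam 2: φ=0°, α=30°
  d=(0.8660,0.5000)  start (3,5)  tX=0.3349 tY=0.8400  stride 1/|dx|=1.1547 1/|dy|=2.0000
    cross x-line → (4,5), t=0.3349
    cross y-line → (4,6), t=0.8400 (wall)
  → r_2 = 0.8400
beam 3: φ=45°, α=75°
  d=(0.2588,0.9659)  start (3,5)  tX=1.1205 tY=0.4348  stride 1/|dx|=3.8637 1/|dy|=1.0353
    cross y-line → (3,6), t=0.4348 (wall)
  → r_3 = 0.4348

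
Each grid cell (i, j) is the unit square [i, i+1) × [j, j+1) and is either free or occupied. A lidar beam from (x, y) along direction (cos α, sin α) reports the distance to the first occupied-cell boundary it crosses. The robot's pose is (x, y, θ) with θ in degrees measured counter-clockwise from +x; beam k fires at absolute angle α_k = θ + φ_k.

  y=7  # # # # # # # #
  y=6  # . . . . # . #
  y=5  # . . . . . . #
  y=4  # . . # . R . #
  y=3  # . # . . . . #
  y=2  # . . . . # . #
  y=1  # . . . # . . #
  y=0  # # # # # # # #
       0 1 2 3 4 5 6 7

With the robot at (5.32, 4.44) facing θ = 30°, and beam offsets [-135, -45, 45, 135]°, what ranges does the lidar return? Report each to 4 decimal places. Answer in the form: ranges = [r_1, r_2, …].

ranges = [2.5261, 1.7393, 1.6150, 1.3666]

beam 1: φ=-135°, α=255°
  dir = (cos 255°, sin 255°) = (-0.2588, -0.9659); from cell (5,4)
  next x-line at t=1.2364, next y-line at t=0.4555; Δt_x=3.8637, Δt_y=1.0353
    y: enter (5,3) at t=0.4555
    x: enter (4,3) at t=1.2364
    y: enter (4,2) at t=1.4908
    y: enter (4,1) at t=2.5261 ← occupied
  → r_1 = 2.5261
beam 2: φ=-45°, α=345°
  dir = (cos 345°, sin 345°) = (0.9659, -0.2588); from cell (5,4)
  next x-line at t=0.7040, next y-line at t=1.7000; Δt_x=1.0353, Δt_y=3.8637
    x: enter (6,4) at t=0.7040
    y: enter (6,3) at t=1.7000
    x: enter (7,3) at t=1.7393 ← occupied
  → r_2 = 1.7393
beam 3: φ=45°, α=75°
  dir = (cos 75°, sin 75°) = (0.2588, 0.9659); from cell (5,4)
  next x-line at t=2.6273, next y-line at t=0.5798; Δt_x=3.8637, Δt_y=1.0353
    y: enter (5,5) at t=0.5798
    y: enter (5,6) at t=1.6150 ← occupied
  → r_3 = 1.6150
beam 4: φ=135°, α=165°
  dir = (cos 165°, sin 165°) = (-0.9659, 0.2588); from cell (5,4)
  next x-line at t=0.3313, next y-line at t=2.1637; Δt_x=1.0353, Δt_y=3.8637
    x: enter (4,4) at t=0.3313
    x: enter (3,4) at t=1.3666 ← occupied
  → r_4 = 1.3666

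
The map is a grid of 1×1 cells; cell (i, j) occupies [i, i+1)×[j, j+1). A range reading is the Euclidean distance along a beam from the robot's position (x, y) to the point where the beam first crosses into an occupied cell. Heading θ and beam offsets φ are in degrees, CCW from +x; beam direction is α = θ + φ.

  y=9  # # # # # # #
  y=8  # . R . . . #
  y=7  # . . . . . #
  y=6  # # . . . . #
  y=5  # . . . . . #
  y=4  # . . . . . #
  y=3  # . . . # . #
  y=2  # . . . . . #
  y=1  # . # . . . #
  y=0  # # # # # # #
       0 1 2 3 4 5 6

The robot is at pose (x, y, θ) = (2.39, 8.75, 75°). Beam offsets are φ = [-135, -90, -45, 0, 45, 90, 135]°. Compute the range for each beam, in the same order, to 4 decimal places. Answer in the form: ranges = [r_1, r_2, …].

ranges = [7.2200, 3.7373, 0.5000, 0.2588, 0.2887, 0.9659, 1.6050]

beam 1: φ=-135°, α=300°
  d=(0.5000,-0.8660)  start (2,8)  tX=1.2200 tY=0.8660  stride 1/|dx|=2.0000 1/|dy|=1.1547
    cross y-line → (2,7), t=0.8660
    cross x-line → (3,7), t=1.2200
    cross y-line → (3,6), t=2.0207
    cross y-line → (3,5), t=3.1754
    cross x-line → (4,5), t=3.2200
    cross y-line → (4,4), t=4.3301
    cross x-line → (5,4), t=5.2200
    cross y-line → (5,3), t=5.4848
    cross y-line → (5,2), t=6.6395
    cross x-line → (6,2), t=7.2200 (wall)
  → r_1 = 7.2200
beam 2: φ=-90°, α=345°
  d=(0.9659,-0.2588)  start (2,8)  tX=0.6315 tY=2.8978  stride 1/|dx|=1.0353 1/|dy|=3.8637
    cross x-line → (3,8), t=0.6315
    cross x-line → (4,8), t=1.6668
    cross x-line → (5,8), t=2.7021
    cross y-line → (5,7), t=2.8978
    cross x-line → (6,7), t=3.7373 (wall)
  → r_2 = 3.7373
beam 3: φ=-45°, α=30°
  d=(0.8660,0.5000)  start (2,8)  tX=0.7044 tY=0.5000  stride 1/|dx|=1.1547 1/|dy|=2.0000
    cross y-line → (2,9), t=0.5000 (wall)
  → r_3 = 0.5000
beam 4: φ=0°, α=75°
  d=(0.2588,0.9659)  start (2,8)  tX=2.3569 tY=0.2588  stride 1/|dx|=3.8637 1/|dy|=1.0353
    cross y-line → (2,9), t=0.2588 (wall)
  → r_4 = 0.2588
beam 5: φ=45°, α=120°
  d=(-0.5000,0.8660)  start (2,8)  tX=0.7800 tY=0.2887  stride 1/|dx|=2.0000 1/|dy|=1.1547
    cross y-line → (2,9), t=0.2887 (wall)
  → r_5 = 0.2887
beam 6: φ=90°, α=165°
  d=(-0.9659,0.2588)  start (2,8)  tX=0.4038 tY=0.9659  stride 1/|dx|=1.0353 1/|dy|=3.8637
    cross x-line → (1,8), t=0.4038
    cross y-line → (1,9), t=0.9659 (wall)
  → r_6 = 0.9659
beam 7: φ=135°, α=210°
  d=(-0.8660,-0.5000)  start (2,8)  tX=0.4503 tY=1.5000  stride 1/|dx|=1.1547 1/|dy|=2.0000
    cross x-line → (1,8), t=0.4503
    cross y-line → (1,7), t=1.5000
    cross x-line → (0,7), t=1.6050 (wall)
  → r_7 = 1.6050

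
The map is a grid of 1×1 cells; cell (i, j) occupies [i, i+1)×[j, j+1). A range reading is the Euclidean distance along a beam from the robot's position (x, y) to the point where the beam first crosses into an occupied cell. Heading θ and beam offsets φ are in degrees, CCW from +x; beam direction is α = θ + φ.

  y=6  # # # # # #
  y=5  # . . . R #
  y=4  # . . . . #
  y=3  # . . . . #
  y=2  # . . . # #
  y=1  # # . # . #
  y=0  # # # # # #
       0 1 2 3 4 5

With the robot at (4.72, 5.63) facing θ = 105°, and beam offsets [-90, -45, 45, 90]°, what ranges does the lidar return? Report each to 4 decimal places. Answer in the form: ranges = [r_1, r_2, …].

beam 1: φ=-90°, α=15°
  d=(0.9659,0.2588)  start (4,5)  tX=0.2899 tY=1.4296  stride 1/|dx|=1.0353 1/|dy|=3.8637
    cross x-line → (5,5), t=0.2899 (wall)
  → r_1 = 0.2899
beam 2: φ=-45°, α=60°
  d=(0.5000,0.8660)  start (4,5)  tX=0.5600 tY=0.4272  stride 1/|dx|=2.0000 1/|dy|=1.1547
    cross y-line → (4,6), t=0.4272 (wall)
  → r_2 = 0.4272
beam 3: φ=45°, α=150°
  d=(-0.8660,0.5000)  start (4,5)  tX=0.8314 tY=0.7400  stride 1/|dx|=1.1547 1/|dy|=2.0000
    cross y-line → (4,6), t=0.7400 (wall)
  → r_3 = 0.7400
beam 4: φ=90°, α=195°
  d=(-0.9659,-0.2588)  start (4,5)  tX=0.7454 tY=2.4341  stride 1/|dx|=1.0353 1/|dy|=3.8637
    cross x-line → (3,5), t=0.7454
    cross x-line → (2,5), t=1.7807
    cross y-line → (2,4), t=2.4341
    cross x-line → (1,4), t=2.8160
    cross x-line → (0,4), t=3.8512 (wall)
  → r_4 = 3.8512

ranges = [0.2899, 0.4272, 0.7400, 3.8512]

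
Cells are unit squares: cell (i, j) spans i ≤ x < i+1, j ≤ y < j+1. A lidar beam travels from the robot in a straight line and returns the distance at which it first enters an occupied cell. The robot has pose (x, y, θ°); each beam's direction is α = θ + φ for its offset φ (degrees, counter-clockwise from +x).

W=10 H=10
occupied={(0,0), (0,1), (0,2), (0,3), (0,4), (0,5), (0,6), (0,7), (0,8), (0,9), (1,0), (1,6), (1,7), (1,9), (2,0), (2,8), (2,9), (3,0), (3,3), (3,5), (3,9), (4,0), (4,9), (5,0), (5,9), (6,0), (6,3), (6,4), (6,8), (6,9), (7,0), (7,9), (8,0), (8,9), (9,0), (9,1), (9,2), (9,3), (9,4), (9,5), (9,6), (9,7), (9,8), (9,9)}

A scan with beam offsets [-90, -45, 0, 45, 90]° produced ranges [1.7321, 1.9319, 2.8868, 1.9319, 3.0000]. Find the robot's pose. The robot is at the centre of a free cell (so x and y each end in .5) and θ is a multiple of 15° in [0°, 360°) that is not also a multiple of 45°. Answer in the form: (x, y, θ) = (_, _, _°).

The pose lattice has 56·16 = 896 candidates. Test each by forward raycasting.
  (1.5, 4.5, 60°): beam 3 = 5.1962 ≠ 2.8868 ✗
  (7.5, 6.5, 105°): beam 1 = 1.5529 ≠ 1.7321 ✗
  (5.5, 4.5, 105°): beam 1 = 0.5176 ≠ 1.7321 ✗
  (7.5, 8.5, 255°): beam 1 = 0.5176 ≠ 1.7321 ✗
  …
  (4.5, 7.5, 210°): r_1=1.7321, r_2=1.9319, r_3=2.8868, r_4=1.9319, r_5=3.0000 — all match ✓
Unique over the lattice → pose = (4.5, 7.5, 210°).

(x, y, θ) = (4.5, 7.5, 210°)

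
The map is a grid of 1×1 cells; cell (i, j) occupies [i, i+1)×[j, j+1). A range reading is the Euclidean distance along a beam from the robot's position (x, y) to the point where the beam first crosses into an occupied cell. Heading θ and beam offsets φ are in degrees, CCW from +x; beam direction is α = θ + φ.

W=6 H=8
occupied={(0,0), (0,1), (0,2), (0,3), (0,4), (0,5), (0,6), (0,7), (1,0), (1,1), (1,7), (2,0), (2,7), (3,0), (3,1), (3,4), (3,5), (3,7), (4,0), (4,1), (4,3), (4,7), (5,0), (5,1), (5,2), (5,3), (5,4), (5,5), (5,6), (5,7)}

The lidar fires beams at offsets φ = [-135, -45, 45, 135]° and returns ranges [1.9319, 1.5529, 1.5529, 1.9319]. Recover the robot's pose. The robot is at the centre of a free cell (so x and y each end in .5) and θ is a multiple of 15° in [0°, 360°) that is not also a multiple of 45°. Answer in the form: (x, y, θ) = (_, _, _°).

Enumerate (i+0.5, j+0.5, θ) over the 18 free cells and 16 admissible headings. For each, cast all 4 beams and compare to the given ranges.
  (1.5, 2.5, 120°): beam 2 = 4.6587 ≠ 1.5529 ✗
  (4.5, 2.5, 330°): beam 1 = 2.5882 ≠ 1.9319 ✗
  (4.5, 4.5, 15°): beam 1 = 0.5774 ≠ 1.9319 ✗
  …
  (2.5, 2.5, 210°): r_1=1.9319, r_2=1.5529, r_3=1.5529, r_4=1.9319 — all match ✓
Unique over the lattice → pose = (2.5, 2.5, 210°).

(x, y, θ) = (2.5, 2.5, 210°)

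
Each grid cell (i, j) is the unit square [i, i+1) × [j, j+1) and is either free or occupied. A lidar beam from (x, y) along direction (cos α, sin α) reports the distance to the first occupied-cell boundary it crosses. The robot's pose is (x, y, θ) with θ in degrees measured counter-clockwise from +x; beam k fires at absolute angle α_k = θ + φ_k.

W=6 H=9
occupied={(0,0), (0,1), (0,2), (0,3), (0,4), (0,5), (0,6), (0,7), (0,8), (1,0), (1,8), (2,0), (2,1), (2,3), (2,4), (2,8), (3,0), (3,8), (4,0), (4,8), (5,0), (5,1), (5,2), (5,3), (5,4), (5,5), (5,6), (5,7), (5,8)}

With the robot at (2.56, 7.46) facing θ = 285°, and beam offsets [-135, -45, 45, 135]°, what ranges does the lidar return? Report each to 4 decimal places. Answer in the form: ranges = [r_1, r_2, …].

beam 1: φ=-135°, α=150°
  dir = (cos 150°, sin 150°) = (-0.8660, 0.5000); from cell (2,7)
  next x-line at t=0.6466, next y-line at t=1.0800; Δt_x=1.1547, Δt_y=2.0000
    x: enter (1,7) at t=0.6466
    y: enter (1,8) at t=1.0800 ← occupied
  → r_1 = 1.0800
beam 2: φ=-45°, α=240°
  dir = (cos 240°, sin 240°) = (-0.5000, -0.8660); from cell (2,7)
  next x-line at t=1.1200, next y-line at t=0.5312; Δt_x=2.0000, Δt_y=1.1547
    y: enter (2,6) at t=0.5312
    x: enter (1,6) at t=1.1200
    y: enter (1,5) at t=1.6859
    y: enter (1,4) at t=2.8406
    x: enter (0,4) at t=3.1200 ← occupied
  → r_2 = 3.1200
beam 3: φ=45°, α=330°
  dir = (cos 330°, sin 330°) = (0.8660, -0.5000); from cell (2,7)
  next x-line at t=0.5081, next y-line at t=0.9200; Δt_x=1.1547, Δt_y=2.0000
    x: enter (3,7) at t=0.5081
    y: enter (3,6) at t=0.9200
    x: enter (4,6) at t=1.6628
    x: enter (5,6) at t=2.8175 ← occupied
  → r_3 = 2.8175
beam 4: φ=135°, α=60°
  dir = (cos 60°, sin 60°) = (0.5000, 0.8660); from cell (2,7)
  next x-line at t=0.8800, next y-line at t=0.6235; Δt_x=2.0000, Δt_y=1.1547
    y: enter (2,8) at t=0.6235 ← occupied
  → r_4 = 0.6235

ranges = [1.0800, 3.1200, 2.8175, 0.6235]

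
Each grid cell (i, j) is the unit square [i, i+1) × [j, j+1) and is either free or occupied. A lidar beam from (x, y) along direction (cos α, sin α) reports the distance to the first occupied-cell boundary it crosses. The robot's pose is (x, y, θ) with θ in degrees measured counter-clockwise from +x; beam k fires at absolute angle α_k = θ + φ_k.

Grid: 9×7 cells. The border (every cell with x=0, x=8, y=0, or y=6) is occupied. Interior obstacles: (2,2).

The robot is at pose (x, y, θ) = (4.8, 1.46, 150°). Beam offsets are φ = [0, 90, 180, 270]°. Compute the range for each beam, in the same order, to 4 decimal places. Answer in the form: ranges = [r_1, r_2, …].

beam 1: φ=0°, α=150°
  dir = (cos 150°, sin 150°) = (-0.8660, 0.5000); from cell (4,1)
  next x-line at t=0.9238, next y-line at t=1.0800; Δt_x=1.1547, Δt_y=2.0000
    x: enter (3,1) at t=0.9238
    y: enter (3,2) at t=1.0800
    x: enter (2,2) at t=2.0785 ← occupied
  → r_1 = 2.0785
beam 2: φ=90°, α=240°
  dir = (cos 240°, sin 240°) = (-0.5000, -0.8660); from cell (4,1)
  next x-line at t=1.6000, next y-line at t=0.5312; Δt_x=2.0000, Δt_y=1.1547
    y: enter (4,0) at t=0.5312 ← occupied
  → r_2 = 0.5312
beam 3: φ=180°, α=330°
  dir = (cos 330°, sin 330°) = (0.8660, -0.5000); from cell (4,1)
  next x-line at t=0.2309, next y-line at t=0.9200; Δt_x=1.1547, Δt_y=2.0000
    x: enter (5,1) at t=0.2309
    y: enter (5,0) at t=0.9200 ← occupied
  → r_3 = 0.9200
beam 4: φ=270°, α=60°
  dir = (cos 60°, sin 60°) = (0.5000, 0.8660); from cell (4,1)
  next x-line at t=0.4000, next y-line at t=0.6235; Δt_x=2.0000, Δt_y=1.1547
    x: enter (5,1) at t=0.4000
    y: enter (5,2) at t=0.6235
    y: enter (5,3) at t=1.7782
    x: enter (6,3) at t=2.4000
    y: enter (6,4) at t=2.9329
    y: enter (6,5) at t=4.0876
    x: enter (7,5) at t=4.4000
    y: enter (7,6) at t=5.2423 ← occupied
  → r_4 = 5.2423

ranges = [2.0785, 0.5312, 0.9200, 5.2423]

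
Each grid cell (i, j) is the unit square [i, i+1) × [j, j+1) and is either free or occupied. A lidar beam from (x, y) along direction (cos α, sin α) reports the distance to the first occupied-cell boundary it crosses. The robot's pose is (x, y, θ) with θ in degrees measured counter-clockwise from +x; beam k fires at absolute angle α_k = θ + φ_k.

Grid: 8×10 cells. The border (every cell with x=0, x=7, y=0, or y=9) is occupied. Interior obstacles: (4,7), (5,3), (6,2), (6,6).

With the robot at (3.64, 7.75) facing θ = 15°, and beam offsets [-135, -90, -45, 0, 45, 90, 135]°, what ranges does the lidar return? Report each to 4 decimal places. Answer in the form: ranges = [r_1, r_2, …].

beam 1: φ=-135°, α=240°
  direction (-0.5000, -0.8660); cell (3,7); t to first gridline: x 1.2800, y 0.8660 (then +2.0000 / +1.1547)
    (3,6) via y @ 0.8660
    (2,6) via x @ 1.2800
    (2,5) via y @ 2.0207
    (2,4) via y @ 3.1754
    (1,4) via x @ 3.2800
    (1,3) via y @ 4.3301
    (0,3) via x @ 5.2800  # hit
  → r_1 = 5.2800
beam 2: φ=-90°, α=285°
  direction (0.2588, -0.9659); cell (3,7); t to first gridline: x 1.3909, y 0.7765 (then +3.8637 / +1.0353)
    (3,6) via y @ 0.7765
    (4,6) via x @ 1.3909
    (4,5) via y @ 1.8117
    (4,4) via y @ 2.8470
    (4,3) via y @ 3.8823
    (4,2) via y @ 4.9176
    (5,2) via x @ 5.2546
    (5,1) via y @ 5.9528
    (5,0) via y @ 6.9881  # hit
  → r_2 = 6.9881
beam 3: φ=-45°, α=330°
  direction (0.8660, -0.5000); cell (3,7); t to first gridline: x 0.4157, y 1.5000 (then +1.1547 / +2.0000)
    (4,7) via x @ 0.4157  # hit
  → r_3 = 0.4157
beam 4: φ=0°, α=15°
  direction (0.9659, 0.2588); cell (3,7); t to first gridline: x 0.3727, y 0.9659 (then +1.0353 / +3.8637)
    (4,7) via x @ 0.3727  # hit
  → r_4 = 0.3727
beam 5: φ=45°, α=60°
  direction (0.5000, 0.8660); cell (3,7); t to first gridline: x 0.7200, y 0.2887 (then +2.0000 / +1.1547)
    (3,8) via y @ 0.2887
    (4,8) via x @ 0.7200
    (4,9) via y @ 1.4434  # hit
  → r_5 = 1.4434
beam 6: φ=90°, α=105°
  direction (-0.2588, 0.9659); cell (3,7); t to first gridline: x 2.4728, y 0.2588 (then +3.8637 / +1.0353)
    (3,8) via y @ 0.2588
    (3,9) via y @ 1.2941  # hit
  → r_6 = 1.2941
beam 7: φ=135°, α=150°
  direction (-0.8660, 0.5000); cell (3,7); t to first gridline: x 0.7390, y 0.5000 (then +1.1547 / +2.0000)
    (3,8) via y @ 0.5000
    (2,8) via x @ 0.7390
    (1,8) via x @ 1.8937
    (1,9) via y @ 2.5000  # hit
  → r_7 = 2.5000

ranges = [5.2800, 6.9881, 0.4157, 0.3727, 1.4434, 1.2941, 2.5000]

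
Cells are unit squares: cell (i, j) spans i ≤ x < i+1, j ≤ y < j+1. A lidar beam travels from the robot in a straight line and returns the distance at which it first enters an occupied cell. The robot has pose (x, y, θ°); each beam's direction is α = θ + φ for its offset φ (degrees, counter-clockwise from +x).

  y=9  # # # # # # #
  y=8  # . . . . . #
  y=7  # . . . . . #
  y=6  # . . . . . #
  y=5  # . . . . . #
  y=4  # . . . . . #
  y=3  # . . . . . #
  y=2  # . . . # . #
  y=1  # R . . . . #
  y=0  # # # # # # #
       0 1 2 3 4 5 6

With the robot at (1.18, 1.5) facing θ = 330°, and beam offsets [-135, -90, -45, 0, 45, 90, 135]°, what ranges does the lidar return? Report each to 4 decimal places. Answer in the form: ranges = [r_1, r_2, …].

ranges = [0.1863, 0.3600, 0.5176, 1.0000, 2.9195, 8.6603, 0.6955]

beam 1: φ=-135°, α=195°
  dir = (cos 195°, sin 195°) = (-0.9659, -0.2588); from cell (1,1)
  next x-line at t=0.1863, next y-line at t=1.9319; Δt_x=1.0353, Δt_y=3.8637
    x: enter (0,1) at t=0.1863 ← occupied
  → r_1 = 0.1863
beam 2: φ=-90°, α=240°
  dir = (cos 240°, sin 240°) = (-0.5000, -0.8660); from cell (1,1)
  next x-line at t=0.3600, next y-line at t=0.5774; Δt_x=2.0000, Δt_y=1.1547
    x: enter (0,1) at t=0.3600 ← occupied
  → r_2 = 0.3600
beam 3: φ=-45°, α=285°
  dir = (cos 285°, sin 285°) = (0.2588, -0.9659); from cell (1,1)
  next x-line at t=3.1682, next y-line at t=0.5176; Δt_x=3.8637, Δt_y=1.0353
    y: enter (1,0) at t=0.5176 ← occupied
  → r_3 = 0.5176
beam 4: φ=0°, α=330°
  dir = (cos 330°, sin 330°) = (0.8660, -0.5000); from cell (1,1)
  next x-line at t=0.9469, next y-line at t=1.0000; Δt_x=1.1547, Δt_y=2.0000
    x: enter (2,1) at t=0.9469
    y: enter (2,0) at t=1.0000 ← occupied
  → r_4 = 1.0000
beam 5: φ=45°, α=15°
  dir = (cos 15°, sin 15°) = (0.9659, 0.2588); from cell (1,1)
  next x-line at t=0.8489, next y-line at t=1.9319; Δt_x=1.0353, Δt_y=3.8637
    x: enter (2,1) at t=0.8489
    x: enter (3,1) at t=1.8842
    y: enter (3,2) at t=1.9319
    x: enter (4,2) at t=2.9195 ← occupied
  → r_5 = 2.9195
beam 6: φ=90°, α=60°
  dir = (cos 60°, sin 60°) = (0.5000, 0.8660); from cell (1,1)
  next x-line at t=1.6400, next y-line at t=0.5774; Δt_x=2.0000, Δt_y=1.1547
    y: enter (1,2) at t=0.5774
    x: enter (2,2) at t=1.6400
    y: enter (2,3) at t=1.7321
    y: enter (2,4) at t=2.8868
    x: enter (3,4) at t=3.6400
    y: enter (3,5) at t=4.0415
    y: enter (3,6) at t=5.1962
    x: enter (4,6) at t=5.6400
    y: enter (4,7) at t=6.3509
    y: enter (4,8) at t=7.5056
    x: enter (5,8) at t=7.6400
    y: enter (5,9) at t=8.6603 ← occupied
  → r_6 = 8.6603
beam 7: φ=135°, α=105°
  dir = (cos 105°, sin 105°) = (-0.2588, 0.9659); from cell (1,1)
  next x-line at t=0.6955, next y-line at t=0.5176; Δt_x=3.8637, Δt_y=1.0353
    y: enter (1,2) at t=0.5176
    x: enter (0,2) at t=0.6955 ← occupied
  → r_7 = 0.6955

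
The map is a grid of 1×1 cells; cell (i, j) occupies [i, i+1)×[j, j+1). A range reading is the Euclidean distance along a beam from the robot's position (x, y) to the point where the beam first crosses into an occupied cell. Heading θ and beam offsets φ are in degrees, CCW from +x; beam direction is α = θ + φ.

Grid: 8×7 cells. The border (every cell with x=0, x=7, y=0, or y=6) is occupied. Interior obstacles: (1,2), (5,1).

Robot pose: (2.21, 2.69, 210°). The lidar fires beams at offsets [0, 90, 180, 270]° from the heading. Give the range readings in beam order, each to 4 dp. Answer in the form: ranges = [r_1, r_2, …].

ranges = [0.2425, 1.9514, 5.5310, 2.4200]

beam 1: φ=0°, α=210°
  cosα=-0.8660 sinα=-0.5000 | (2,2) | tMaxX 0.2425 tMaxY 1.3800 | tΔX 1.1547 tΔY 2.0000
    t=0.2425 [x] (1,2) — stop
  → r_1 = 0.2425
beam 2: φ=90°, α=300°
  cosα=0.5000 sinα=-0.8660 | (2,2) | tMaxX 1.5800 tMaxY 0.7967 | tΔX 2.0000 tΔY 1.1547
    t=0.7967 [y] (2,1)
    t=1.5800 [x] (3,1)
    t=1.9514 [y] (3,0) — stop
  → r_2 = 1.9514
beam 3: φ=180°, α=30°
  cosα=0.8660 sinα=0.5000 | (2,2) | tMaxX 0.9122 tMaxY 0.6200 | tΔX 1.1547 tΔY 2.0000
    t=0.6200 [y] (2,3)
    t=0.9122 [x] (3,3)
    t=2.0669 [x] (4,3)
    t=2.6200 [y] (4,4)
    t=3.2216 [x] (5,4)
    t=4.3763 [x] (6,4)
    t=4.6200 [y] (6,5)
    t=5.5310 [x] (7,5) — stop
  → r_3 = 5.5310
beam 4: φ=270°, α=120°
  cosα=-0.5000 sinα=0.8660 | (2,2) | tMaxX 0.4200 tMaxY 0.3580 | tΔX 2.0000 tΔY 1.1547
    t=0.3580 [y] (2,3)
    t=0.4200 [x] (1,3)
    t=1.5127 [y] (1,4)
    t=2.4200 [x] (0,4) — stop
  → r_4 = 2.4200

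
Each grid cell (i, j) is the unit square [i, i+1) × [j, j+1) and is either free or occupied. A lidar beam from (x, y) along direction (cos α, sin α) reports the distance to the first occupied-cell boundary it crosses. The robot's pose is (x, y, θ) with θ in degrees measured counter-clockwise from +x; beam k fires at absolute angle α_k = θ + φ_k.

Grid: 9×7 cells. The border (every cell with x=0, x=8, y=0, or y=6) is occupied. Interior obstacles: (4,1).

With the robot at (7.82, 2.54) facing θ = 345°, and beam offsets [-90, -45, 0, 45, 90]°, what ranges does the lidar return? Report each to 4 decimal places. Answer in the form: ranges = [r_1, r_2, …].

ranges = [1.5943, 0.3600, 0.1863, 0.2078, 0.6955]

beam 1: φ=-90°, α=255°
  dir = (cos 255°, sin 255°) = (-0.2588, -0.9659); from cell (7,2)
  next x-line at t=3.1682, next y-line at t=0.5590; Δt_x=3.8637, Δt_y=1.0353
    y: enter (7,1) at t=0.5590
    y: enter (7,0) at t=1.5943 ← occupied
  → r_1 = 1.5943
beam 2: φ=-45°, α=300°
  dir = (cos 300°, sin 300°) = (0.5000, -0.8660); from cell (7,2)
  next x-line at t=0.3600, next y-line at t=0.6235; Δt_x=2.0000, Δt_y=1.1547
    x: enter (8,2) at t=0.3600 ← occupied
  → r_2 = 0.3600
beam 3: φ=0°, α=345°
  dir = (cos 345°, sin 345°) = (0.9659, -0.2588); from cell (7,2)
  next x-line at t=0.1863, next y-line at t=2.0864; Δt_x=1.0353, Δt_y=3.8637
    x: enter (8,2) at t=0.1863 ← occupied
  → r_3 = 0.1863
beam 4: φ=45°, α=30°
  dir = (cos 30°, sin 30°) = (0.8660, 0.5000); from cell (7,2)
  next x-line at t=0.2078, next y-line at t=0.9200; Δt_x=1.1547, Δt_y=2.0000
    x: enter (8,2) at t=0.2078 ← occupied
  → r_4 = 0.2078
beam 5: φ=90°, α=75°
  dir = (cos 75°, sin 75°) = (0.2588, 0.9659); from cell (7,2)
  next x-line at t=0.6955, next y-line at t=0.4762; Δt_x=3.8637, Δt_y=1.0353
    y: enter (7,3) at t=0.4762
    x: enter (8,3) at t=0.6955 ← occupied
  → r_5 = 0.6955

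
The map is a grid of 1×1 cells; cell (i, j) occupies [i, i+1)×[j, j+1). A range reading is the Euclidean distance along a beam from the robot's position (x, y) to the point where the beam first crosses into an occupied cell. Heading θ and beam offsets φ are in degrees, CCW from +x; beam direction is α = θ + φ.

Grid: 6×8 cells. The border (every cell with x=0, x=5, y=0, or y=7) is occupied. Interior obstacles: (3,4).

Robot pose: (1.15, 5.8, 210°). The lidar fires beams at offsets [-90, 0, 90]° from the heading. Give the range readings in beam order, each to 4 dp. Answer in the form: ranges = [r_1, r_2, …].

beam 1: φ=-90°, α=120°
  direction (-0.5000, 0.8660); cell (1,5); t to first gridline: x 0.3000, y 0.2309 (then +2.0000 / +1.1547)
    (1,6) via y @ 0.2309
    (0,6) via x @ 0.3000  # hit
  → r_1 = 0.3000
beam 2: φ=0°, α=210°
  direction (-0.8660, -0.5000); cell (1,5); t to first gridline: x 0.1732, y 1.6000 (then +1.1547 / +2.0000)
    (0,5) via x @ 0.1732  # hit
  → r_2 = 0.1732
beam 3: φ=90°, α=300°
  direction (0.5000, -0.8660); cell (1,5); t to first gridline: x 1.7000, y 0.9238 (then +2.0000 / +1.1547)
    (1,4) via y @ 0.9238
    (2,4) via x @ 1.7000
    (2,3) via y @ 2.0785
    (2,2) via y @ 3.2332
    (3,2) via x @ 3.7000
    (3,1) via y @ 4.3879
    (3,0) via y @ 5.5426  # hit
  → r_3 = 5.5426

ranges = [0.3000, 0.1732, 5.5426]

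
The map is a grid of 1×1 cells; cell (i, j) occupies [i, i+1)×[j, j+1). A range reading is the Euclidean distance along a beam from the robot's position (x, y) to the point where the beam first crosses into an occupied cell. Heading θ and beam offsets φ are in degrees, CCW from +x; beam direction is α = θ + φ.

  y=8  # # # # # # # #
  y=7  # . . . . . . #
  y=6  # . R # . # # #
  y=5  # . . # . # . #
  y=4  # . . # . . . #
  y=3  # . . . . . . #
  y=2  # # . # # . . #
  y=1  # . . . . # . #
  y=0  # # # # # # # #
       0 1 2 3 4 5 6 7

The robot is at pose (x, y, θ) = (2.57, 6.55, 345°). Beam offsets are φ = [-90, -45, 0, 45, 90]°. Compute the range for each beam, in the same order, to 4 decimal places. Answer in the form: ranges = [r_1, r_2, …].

beam 1: φ=-90°, α=255°
  dir = (cos 255°, sin 255°) = (-0.2588, -0.9659); from cell (2,6)
  next x-line at t=2.2023, next y-line at t=0.5694; Δt_x=3.8637, Δt_y=1.0353
    y: enter (2,5) at t=0.5694
    y: enter (2,4) at t=1.6047
    x: enter (1,4) at t=2.2023
    y: enter (1,3) at t=2.6400
    y: enter (1,2) at t=3.6752 ← occupied
  → r_1 = 3.6752
beam 2: φ=-45°, α=300°
  dir = (cos 300°, sin 300°) = (0.5000, -0.8660); from cell (2,6)
  next x-line at t=0.8600, next y-line at t=0.6351; Δt_x=2.0000, Δt_y=1.1547
    y: enter (2,5) at t=0.6351
    x: enter (3,5) at t=0.8600 ← occupied
  → r_2 = 0.8600
beam 3: φ=0°, α=345°
  dir = (cos 345°, sin 345°) = (0.9659, -0.2588); from cell (2,6)
  next x-line at t=0.4452, next y-line at t=2.1250; Δt_x=1.0353, Δt_y=3.8637
    x: enter (3,6) at t=0.4452 ← occupied
  → r_3 = 0.4452
beam 4: φ=45°, α=30°
  dir = (cos 30°, sin 30°) = (0.8660, 0.5000); from cell (2,6)
  next x-line at t=0.4965, next y-line at t=0.9000; Δt_x=1.1547, Δt_y=2.0000
    x: enter (3,6) at t=0.4965 ← occupied
  → r_4 = 0.4965
beam 5: φ=90°, α=75°
  dir = (cos 75°, sin 75°) = (0.2588, 0.9659); from cell (2,6)
  next x-line at t=1.6614, next y-line at t=0.4659; Δt_x=3.8637, Δt_y=1.0353
    y: enter (2,7) at t=0.4659
    y: enter (2,8) at t=1.5012 ← occupied
  → r_5 = 1.5012

ranges = [3.6752, 0.8600, 0.4452, 0.4965, 1.5012]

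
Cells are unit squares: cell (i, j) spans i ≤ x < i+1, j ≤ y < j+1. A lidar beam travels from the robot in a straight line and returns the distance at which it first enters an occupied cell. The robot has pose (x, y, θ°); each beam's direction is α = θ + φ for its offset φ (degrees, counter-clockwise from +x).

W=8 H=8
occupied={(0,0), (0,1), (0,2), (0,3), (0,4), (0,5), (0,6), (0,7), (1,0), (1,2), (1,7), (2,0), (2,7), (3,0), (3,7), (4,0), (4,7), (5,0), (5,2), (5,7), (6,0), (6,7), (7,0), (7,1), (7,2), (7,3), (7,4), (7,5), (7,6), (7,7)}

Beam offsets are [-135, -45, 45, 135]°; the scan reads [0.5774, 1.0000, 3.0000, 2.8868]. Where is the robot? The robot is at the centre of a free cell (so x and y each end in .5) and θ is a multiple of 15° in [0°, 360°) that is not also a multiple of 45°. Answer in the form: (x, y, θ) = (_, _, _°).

(x, y, θ) = (6.5, 5.5, 105°)

Candidates: 34 free-cell centres × 16 headings = 544 poses. Raycast each; keep the one whose scan matches to 4 dp.
  (2.5, 1.5, 195°): beam 1 = 6.3509 ≠ 0.5774 ✗
  (6.5, 4.5, 150°): beam 1 = 0.5176 ≠ 0.5774 ✗
  (5.5, 1.5, 150°): beam 1 = 1.5529 ≠ 0.5774 ✗
  (3.5, 5.5, 60°): beam 1 = 4.6587 ≠ 0.5774 ✗
  …
  (6.5, 5.5, 105°): r_1=0.5774, r_2=1.0000, r_3=3.0000, r_4=2.8868 — all match ✓
Unique over the lattice → pose = (6.5, 5.5, 105°).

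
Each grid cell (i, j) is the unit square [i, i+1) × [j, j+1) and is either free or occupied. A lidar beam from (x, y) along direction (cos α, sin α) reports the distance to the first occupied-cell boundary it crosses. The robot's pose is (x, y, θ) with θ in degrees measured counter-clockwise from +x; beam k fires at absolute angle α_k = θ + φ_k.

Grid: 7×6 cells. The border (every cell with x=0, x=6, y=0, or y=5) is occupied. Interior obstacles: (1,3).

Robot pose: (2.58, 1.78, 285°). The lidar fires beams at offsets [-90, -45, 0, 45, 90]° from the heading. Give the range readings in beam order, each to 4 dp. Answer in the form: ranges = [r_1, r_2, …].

beam 1: φ=-90°, α=195°
  dir = (cos 195°, sin 195°) = (-0.9659, -0.2588); from cell (2,1)
  next x-line at t=0.6005, next y-line at t=3.0137; Δt_x=1.0353, Δt_y=3.8637
    x: enter (1,1) at t=0.6005
    x: enter (0,1) at t=1.6357 ← occupied
  → r_1 = 1.6357
beam 2: φ=-45°, α=240°
  dir = (cos 240°, sin 240°) = (-0.5000, -0.8660); from cell (2,1)
  next x-line at t=1.1600, next y-line at t=0.9007; Δt_x=2.0000, Δt_y=1.1547
    y: enter (2,0) at t=0.9007 ← occupied
  → r_2 = 0.9007
beam 3: φ=0°, α=285°
  dir = (cos 285°, sin 285°) = (0.2588, -0.9659); from cell (2,1)
  next x-line at t=1.6228, next y-line at t=0.8075; Δt_x=3.8637, Δt_y=1.0353
    y: enter (2,0) at t=0.8075 ← occupied
  → r_3 = 0.8075
beam 4: φ=45°, α=330°
  dir = (cos 330°, sin 330°) = (0.8660, -0.5000); from cell (2,1)
  next x-line at t=0.4850, next y-line at t=1.5600; Δt_x=1.1547, Δt_y=2.0000
    x: enter (3,1) at t=0.4850
    y: enter (3,0) at t=1.5600 ← occupied
  → r_4 = 1.5600
beam 5: φ=90°, α=15°
  dir = (cos 15°, sin 15°) = (0.9659, 0.2588); from cell (2,1)
  next x-line at t=0.4348, next y-line at t=0.8500; Δt_x=1.0353, Δt_y=3.8637
    x: enter (3,1) at t=0.4348
    y: enter (3,2) at t=0.8500
    x: enter (4,2) at t=1.4701
    x: enter (5,2) at t=2.5054
    x: enter (6,2) at t=3.5406 ← occupied
  → r_5 = 3.5406

ranges = [1.6357, 0.9007, 0.8075, 1.5600, 3.5406]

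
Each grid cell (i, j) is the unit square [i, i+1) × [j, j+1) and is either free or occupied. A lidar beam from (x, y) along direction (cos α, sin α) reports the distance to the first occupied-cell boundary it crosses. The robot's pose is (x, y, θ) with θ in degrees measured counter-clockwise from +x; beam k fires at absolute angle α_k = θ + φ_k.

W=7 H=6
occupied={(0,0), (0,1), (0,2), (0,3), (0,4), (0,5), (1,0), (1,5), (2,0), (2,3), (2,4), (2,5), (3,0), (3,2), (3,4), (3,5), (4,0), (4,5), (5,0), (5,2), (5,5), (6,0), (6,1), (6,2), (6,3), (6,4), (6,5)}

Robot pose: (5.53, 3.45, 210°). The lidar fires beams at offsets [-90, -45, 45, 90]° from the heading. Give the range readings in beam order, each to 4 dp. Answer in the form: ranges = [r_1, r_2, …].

ranges = [1.7898, 2.1250, 0.4659, 0.5196]

beam 1: φ=-90°, α=120°
  dir = (cos 120°, sin 120°) = (-0.5000, 0.8660); from cell (5,3)
  next x-line at t=1.0600, next y-line at t=0.6351; Δt_x=2.0000, Δt_y=1.1547
    y: enter (5,4) at t=0.6351
    x: enter (4,4) at t=1.0600
    y: enter (4,5) at t=1.7898 ← occupied
  → r_1 = 1.7898
beam 2: φ=-45°, α=165°
  dir = (cos 165°, sin 165°) = (-0.9659, 0.2588); from cell (5,3)
  next x-line at t=0.5487, next y-line at t=2.1250; Δt_x=1.0353, Δt_y=3.8637
    x: enter (4,3) at t=0.5487
    x: enter (3,3) at t=1.5840
    y: enter (3,4) at t=2.1250 ← occupied
  → r_2 = 2.1250
beam 3: φ=45°, α=255°
  dir = (cos 255°, sin 255°) = (-0.2588, -0.9659); from cell (5,3)
  next x-line at t=2.0478, next y-line at t=0.4659; Δt_x=3.8637, Δt_y=1.0353
    y: enter (5,2) at t=0.4659 ← occupied
  → r_3 = 0.4659
beam 4: φ=90°, α=300°
  dir = (cos 300°, sin 300°) = (0.5000, -0.8660); from cell (5,3)
  next x-line at t=0.9400, next y-line at t=0.5196; Δt_x=2.0000, Δt_y=1.1547
    y: enter (5,2) at t=0.5196 ← occupied
  → r_4 = 0.5196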